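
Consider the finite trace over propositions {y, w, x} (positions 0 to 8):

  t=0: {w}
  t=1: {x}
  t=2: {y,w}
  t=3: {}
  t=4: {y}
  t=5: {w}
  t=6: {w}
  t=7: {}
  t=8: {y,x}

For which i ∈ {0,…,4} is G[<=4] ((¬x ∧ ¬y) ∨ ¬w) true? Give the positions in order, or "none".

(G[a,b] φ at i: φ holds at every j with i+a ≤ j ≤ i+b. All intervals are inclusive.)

Evaluate at each i in [0,4]:
  i=0: ✗ (fails at j=2)
  i=1: ✗ (fails at j=2)
  i=2: ✗ (fails at j=2)
  i=3: ✓ (all of [3,7])
  i=4: ✓ (all of [4,8])

3, 4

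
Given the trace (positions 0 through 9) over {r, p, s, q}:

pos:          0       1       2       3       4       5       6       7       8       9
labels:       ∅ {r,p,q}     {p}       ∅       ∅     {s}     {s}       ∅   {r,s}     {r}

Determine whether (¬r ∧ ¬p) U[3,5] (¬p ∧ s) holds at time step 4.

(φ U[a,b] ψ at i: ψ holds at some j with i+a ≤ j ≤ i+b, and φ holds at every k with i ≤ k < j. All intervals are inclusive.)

Holds

Need some j in [7,9] with (¬p ∧ s), and (¬r ∧ ¬p) at every k in [4,j-1].
  j=7: (¬p ∧ s) false.
  j=8: (¬p ∧ s) holds; (¬r ∧ ¬p) holds at every k in [4,7] → satisfied.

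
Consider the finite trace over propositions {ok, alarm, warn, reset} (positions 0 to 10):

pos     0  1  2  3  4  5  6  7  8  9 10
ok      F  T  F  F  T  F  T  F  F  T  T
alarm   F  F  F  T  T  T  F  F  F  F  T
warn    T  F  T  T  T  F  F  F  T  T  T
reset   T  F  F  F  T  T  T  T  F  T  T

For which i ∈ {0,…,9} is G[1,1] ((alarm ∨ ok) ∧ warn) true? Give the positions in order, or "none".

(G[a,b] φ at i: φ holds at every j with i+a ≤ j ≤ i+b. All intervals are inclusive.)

Evaluate at each i in [0,9]:
  i=0: ✗ (fails at j=1)
  i=1: ✗ (fails at j=2)
  i=2: ✓ (all of [3,3])
  i=3: ✓ (all of [4,4])
  i=4: ✗ (fails at j=5)
  i=5: ✗ (fails at j=6)
  i=6: ✗ (fails at j=7)
  i=7: ✗ (fails at j=8)
  i=8: ✓ (all of [9,9])
  i=9: ✓ (all of [10,10])

2, 3, 8, 9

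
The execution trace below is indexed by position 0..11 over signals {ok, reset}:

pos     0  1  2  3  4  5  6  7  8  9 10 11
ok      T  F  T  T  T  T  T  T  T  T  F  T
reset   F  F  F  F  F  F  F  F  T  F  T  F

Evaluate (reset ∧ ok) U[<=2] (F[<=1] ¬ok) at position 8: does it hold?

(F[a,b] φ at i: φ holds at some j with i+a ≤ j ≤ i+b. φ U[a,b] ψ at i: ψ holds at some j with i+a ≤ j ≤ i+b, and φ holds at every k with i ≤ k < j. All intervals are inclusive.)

Yes

Need some j in [8,10] with F[<=1] ¬ok, and (reset ∧ ok) at every k in [8,j-1].
  j=8: F[<=1] ¬ok — fails (none in [8,9]).
  j=9: F[<=1] ¬ok holds; (reset ∧ ok) holds at every k in [8,8] → satisfied.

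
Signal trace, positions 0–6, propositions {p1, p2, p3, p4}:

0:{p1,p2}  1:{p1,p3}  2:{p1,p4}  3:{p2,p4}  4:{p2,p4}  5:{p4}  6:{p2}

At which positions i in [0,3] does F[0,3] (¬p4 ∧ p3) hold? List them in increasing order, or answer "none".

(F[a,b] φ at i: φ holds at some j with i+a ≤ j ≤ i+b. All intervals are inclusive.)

0, 1

Evaluate at each i in [0,3]:
  i=0: ✓ (witness j=1)
  i=1: ✓ (witness j=1)
  i=2: ✗ (none in [2,5])
  i=3: ✗ (none in [3,6])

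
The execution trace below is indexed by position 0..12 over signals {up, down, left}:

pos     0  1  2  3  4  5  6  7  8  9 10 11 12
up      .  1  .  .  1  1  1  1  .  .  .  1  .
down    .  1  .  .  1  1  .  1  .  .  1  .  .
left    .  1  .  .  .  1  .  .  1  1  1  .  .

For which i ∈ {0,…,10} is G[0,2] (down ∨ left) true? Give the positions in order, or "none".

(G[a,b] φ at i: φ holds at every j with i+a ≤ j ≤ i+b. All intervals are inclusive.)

7, 8

Evaluate at each i in [0,10]:
  i=0: ✗ (fails at j=0)
  i=1: ✗ (fails at j=2)
  i=2: ✗ (fails at j=2)
  i=3: ✗ (fails at j=3)
  i=4: ✗ (fails at j=6)
  i=5: ✗ (fails at j=6)
  i=6: ✗ (fails at j=6)
  i=7: ✓ (all of [7,9])
  i=8: ✓ (all of [8,10])
  i=9: ✗ (fails at j=11)
  i=10: ✗ (fails at j=11)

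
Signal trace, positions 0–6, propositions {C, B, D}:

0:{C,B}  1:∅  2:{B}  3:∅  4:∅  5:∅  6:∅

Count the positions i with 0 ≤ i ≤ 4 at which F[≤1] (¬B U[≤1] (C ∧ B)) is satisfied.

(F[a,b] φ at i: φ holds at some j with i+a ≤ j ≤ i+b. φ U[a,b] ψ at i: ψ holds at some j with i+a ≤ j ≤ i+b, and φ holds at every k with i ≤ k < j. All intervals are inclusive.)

1

Evaluate at each i in [0,4]:
  i=0: ✓ (witness j=0)
  i=1: ✗ (none in [1,2])
  i=2: ✗ (none in [2,3])
  i=3: ✗ (none in [3,4])
  i=4: ✗ (none in [4,5])
Positions where it holds: {0} → 1.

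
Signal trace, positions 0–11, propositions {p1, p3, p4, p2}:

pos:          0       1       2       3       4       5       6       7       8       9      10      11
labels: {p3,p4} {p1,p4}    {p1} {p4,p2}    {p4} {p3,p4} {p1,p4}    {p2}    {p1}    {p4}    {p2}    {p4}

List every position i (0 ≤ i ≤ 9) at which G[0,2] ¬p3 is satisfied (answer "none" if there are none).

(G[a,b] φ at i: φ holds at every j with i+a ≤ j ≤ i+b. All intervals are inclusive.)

Evaluate at each i in [0,9]:
  i=0: ✗ (fails at j=0)
  i=1: ✓ (all of [1,3])
  i=2: ✓ (all of [2,4])
  i=3: ✗ (fails at j=5)
  i=4: ✗ (fails at j=5)
  i=5: ✗ (fails at j=5)
  i=6: ✓ (all of [6,8])
  i=7: ✓ (all of [7,9])
  i=8: ✓ (all of [8,10])
  i=9: ✓ (all of [9,11])

1, 2, 6, 7, 8, 9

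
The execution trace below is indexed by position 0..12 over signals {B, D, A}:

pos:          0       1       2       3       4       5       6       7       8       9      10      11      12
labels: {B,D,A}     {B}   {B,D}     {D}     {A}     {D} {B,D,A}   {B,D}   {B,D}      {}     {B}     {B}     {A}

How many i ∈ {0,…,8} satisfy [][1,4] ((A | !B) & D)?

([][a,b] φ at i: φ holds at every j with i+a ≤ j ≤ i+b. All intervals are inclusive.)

Evaluate at each i in [0,8]:
  i=0: ✗ (fails at j=1)
  i=1: ✗ (fails at j=2)
  i=2: ✗ (fails at j=4)
  i=3: ✗ (fails at j=4)
  i=4: ✗ (fails at j=7)
  i=5: ✗ (fails at j=7)
  i=6: ✗ (fails at j=7)
  i=7: ✗ (fails at j=8)
  i=8: ✗ (fails at j=9)
Positions where it holds: {} → 0.

0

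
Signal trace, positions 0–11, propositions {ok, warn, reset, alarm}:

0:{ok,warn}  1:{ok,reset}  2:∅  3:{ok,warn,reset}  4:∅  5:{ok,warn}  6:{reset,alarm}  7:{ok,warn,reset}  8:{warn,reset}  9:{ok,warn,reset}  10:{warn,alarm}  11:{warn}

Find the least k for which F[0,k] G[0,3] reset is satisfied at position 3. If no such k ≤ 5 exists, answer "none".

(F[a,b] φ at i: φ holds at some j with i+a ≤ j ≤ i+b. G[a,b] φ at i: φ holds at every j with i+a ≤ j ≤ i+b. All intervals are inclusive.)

3

Scan j = 3,4,… for G[0,3] reset:
  j=3: fails
  j=4: fails
  j=5: fails
  j=6: holds
First hit at j=6, so smallest k = 6-3 = 3.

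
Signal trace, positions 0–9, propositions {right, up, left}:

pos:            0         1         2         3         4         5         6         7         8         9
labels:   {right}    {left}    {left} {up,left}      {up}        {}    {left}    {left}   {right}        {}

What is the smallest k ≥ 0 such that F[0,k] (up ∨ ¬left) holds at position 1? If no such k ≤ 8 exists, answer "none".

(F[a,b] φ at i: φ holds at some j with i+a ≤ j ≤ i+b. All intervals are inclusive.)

Scan j = 1,2,… for (up ∨ ¬left):
  j=1: fails
  j=2: fails
  j=3: holds
First hit at j=3, so smallest k = 3-1 = 2.

2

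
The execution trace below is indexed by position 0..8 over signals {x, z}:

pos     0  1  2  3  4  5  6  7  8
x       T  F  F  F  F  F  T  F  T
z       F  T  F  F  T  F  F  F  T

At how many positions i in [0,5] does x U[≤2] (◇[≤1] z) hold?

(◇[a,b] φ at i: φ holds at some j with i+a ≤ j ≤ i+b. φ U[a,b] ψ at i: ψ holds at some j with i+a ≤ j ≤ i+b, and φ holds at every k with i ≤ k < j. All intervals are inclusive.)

Evaluate at each i in [0,5]:
  i=0: ✓ (rhs at j=0)
  i=1: ✓ (rhs at j=1)
  i=2: ✗ (lhs fails at k=2 before rhs at j=3)
  i=3: ✓ (rhs at j=3)
  i=4: ✓ (rhs at j=4)
  i=5: ✗ (lhs fails at k=5 before rhs at j=7)
Positions where it holds: {0, 1, 3, 4} → 4.

4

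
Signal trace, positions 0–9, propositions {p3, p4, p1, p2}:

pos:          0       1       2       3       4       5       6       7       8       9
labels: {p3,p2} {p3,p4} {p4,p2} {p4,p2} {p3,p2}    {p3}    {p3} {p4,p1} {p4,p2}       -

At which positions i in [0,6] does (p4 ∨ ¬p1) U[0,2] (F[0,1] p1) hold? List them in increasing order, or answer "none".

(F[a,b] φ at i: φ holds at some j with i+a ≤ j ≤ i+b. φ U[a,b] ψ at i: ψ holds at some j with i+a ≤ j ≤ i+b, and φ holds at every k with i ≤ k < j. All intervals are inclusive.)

Evaluate at each i in [0,6]:
  i=0: ✗ (no rhs in [0,2])
  i=1: ✗ (no rhs in [1,3])
  i=2: ✗ (no rhs in [2,4])
  i=3: ✗ (no rhs in [3,5])
  i=4: ✓ (rhs at j=6; lhs holds on [4,5])
  i=5: ✓ (rhs at j=6; lhs holds on [5,5])
  i=6: ✓ (rhs at j=6)

4, 5, 6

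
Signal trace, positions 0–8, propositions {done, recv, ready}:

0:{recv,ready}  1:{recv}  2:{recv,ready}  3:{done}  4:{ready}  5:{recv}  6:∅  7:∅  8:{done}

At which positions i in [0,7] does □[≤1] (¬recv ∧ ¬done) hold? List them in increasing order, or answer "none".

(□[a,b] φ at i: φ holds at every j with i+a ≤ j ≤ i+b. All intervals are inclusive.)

6

Evaluate at each i in [0,7]:
  i=0: ✗ (fails at j=0)
  i=1: ✗ (fails at j=1)
  i=2: ✗ (fails at j=2)
  i=3: ✗ (fails at j=3)
  i=4: ✗ (fails at j=5)
  i=5: ✗ (fails at j=5)
  i=6: ✓ (all of [6,7])
  i=7: ✗ (fails at j=8)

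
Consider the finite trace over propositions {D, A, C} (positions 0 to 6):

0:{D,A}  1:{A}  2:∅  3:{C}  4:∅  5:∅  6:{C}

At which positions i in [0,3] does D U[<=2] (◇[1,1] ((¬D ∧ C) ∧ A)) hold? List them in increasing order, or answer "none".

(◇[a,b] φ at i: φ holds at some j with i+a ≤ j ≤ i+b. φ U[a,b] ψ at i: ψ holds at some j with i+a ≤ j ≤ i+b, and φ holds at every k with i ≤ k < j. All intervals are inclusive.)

none

Evaluate at each i in [0,3]:
  i=0: ✗ (no rhs in [0,2])
  i=1: ✗ (no rhs in [1,3])
  i=2: ✗ (no rhs in [2,4])
  i=3: ✗ (no rhs in [3,5])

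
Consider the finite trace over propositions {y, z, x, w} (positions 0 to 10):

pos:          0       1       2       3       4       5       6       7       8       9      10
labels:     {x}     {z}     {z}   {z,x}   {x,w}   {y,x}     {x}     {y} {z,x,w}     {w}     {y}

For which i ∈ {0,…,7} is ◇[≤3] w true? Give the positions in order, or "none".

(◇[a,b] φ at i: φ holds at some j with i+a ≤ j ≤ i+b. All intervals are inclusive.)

1, 2, 3, 4, 5, 6, 7

Evaluate at each i in [0,7]:
  i=0: ✗ (none in [0,3])
  i=1: ✓ (witness j=4)
  i=2: ✓ (witness j=4)
  i=3: ✓ (witness j=4)
  i=4: ✓ (witness j=4)
  i=5: ✓ (witness j=8)
  i=6: ✓ (witness j=8)
  i=7: ✓ (witness j=8)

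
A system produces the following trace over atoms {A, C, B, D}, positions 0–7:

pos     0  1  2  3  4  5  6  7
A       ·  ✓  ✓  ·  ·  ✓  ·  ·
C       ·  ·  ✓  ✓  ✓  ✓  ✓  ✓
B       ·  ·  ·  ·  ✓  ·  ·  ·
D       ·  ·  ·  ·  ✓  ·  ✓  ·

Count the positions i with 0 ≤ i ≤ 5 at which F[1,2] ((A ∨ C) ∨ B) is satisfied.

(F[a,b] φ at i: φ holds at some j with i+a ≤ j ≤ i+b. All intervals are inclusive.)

6

Evaluate at each i in [0,5]:
  i=0: ✓ (witness j=1)
  i=1: ✓ (witness j=2)
  i=2: ✓ (witness j=3)
  i=3: ✓ (witness j=4)
  i=4: ✓ (witness j=5)
  i=5: ✓ (witness j=6)
Positions where it holds: {0, 1, 2, 3, 4, 5} → 6.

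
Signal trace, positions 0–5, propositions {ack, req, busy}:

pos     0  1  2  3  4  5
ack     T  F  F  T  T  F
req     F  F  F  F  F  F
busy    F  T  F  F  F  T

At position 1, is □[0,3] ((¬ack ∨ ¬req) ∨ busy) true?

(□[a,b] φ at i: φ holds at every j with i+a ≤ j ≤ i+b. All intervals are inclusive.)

Check ((¬ack ∨ ¬req) ∨ busy) at every j in [1,4]:
  j=1: true
  j=2: true
  j=3: true
  j=4: true
All positions satisfy it → formula holds.

Holds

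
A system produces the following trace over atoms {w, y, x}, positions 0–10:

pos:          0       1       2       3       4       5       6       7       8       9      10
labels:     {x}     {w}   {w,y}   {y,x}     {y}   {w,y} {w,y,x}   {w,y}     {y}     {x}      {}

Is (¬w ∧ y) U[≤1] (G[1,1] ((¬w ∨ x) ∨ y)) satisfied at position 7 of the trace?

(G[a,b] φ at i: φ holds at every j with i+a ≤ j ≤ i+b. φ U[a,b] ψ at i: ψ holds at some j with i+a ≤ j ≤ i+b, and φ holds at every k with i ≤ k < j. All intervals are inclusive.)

Need some j in [7,8] with G[1,1] ((¬w ∨ x) ∨ y), and (¬w ∧ y) at every k in [7,j-1].
  j=7: G[1,1] ((¬w ∨ x) ∨ y) holds; no prefix to check → satisfied.

Yes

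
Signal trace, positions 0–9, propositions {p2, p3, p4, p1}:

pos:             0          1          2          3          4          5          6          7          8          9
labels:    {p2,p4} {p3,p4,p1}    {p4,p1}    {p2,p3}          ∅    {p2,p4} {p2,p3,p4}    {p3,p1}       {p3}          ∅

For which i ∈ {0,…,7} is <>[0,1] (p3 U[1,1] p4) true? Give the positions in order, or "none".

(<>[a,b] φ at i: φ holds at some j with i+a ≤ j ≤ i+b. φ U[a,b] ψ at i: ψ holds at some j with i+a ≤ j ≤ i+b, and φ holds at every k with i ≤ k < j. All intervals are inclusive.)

0, 1

Evaluate at each i in [0,7]:
  i=0: ✓ (witness j=1)
  i=1: ✓ (witness j=1)
  i=2: ✗ (none in [2,3])
  i=3: ✗ (none in [3,4])
  i=4: ✗ (none in [4,5])
  i=5: ✗ (none in [5,6])
  i=6: ✗ (none in [6,7])
  i=7: ✗ (none in [7,8])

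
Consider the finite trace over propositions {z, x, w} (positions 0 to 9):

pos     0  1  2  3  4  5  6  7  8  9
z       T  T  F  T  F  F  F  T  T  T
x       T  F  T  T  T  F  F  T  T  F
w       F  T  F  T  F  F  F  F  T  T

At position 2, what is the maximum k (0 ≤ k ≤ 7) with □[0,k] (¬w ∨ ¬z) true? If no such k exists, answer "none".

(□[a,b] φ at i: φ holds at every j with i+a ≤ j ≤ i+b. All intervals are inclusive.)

0

(¬w ∨ ¬z) must hold from j=2 onward; find where it first fails.
  j=2: holds
  j=3: fails
Holds on [2,2], so largest k = 0.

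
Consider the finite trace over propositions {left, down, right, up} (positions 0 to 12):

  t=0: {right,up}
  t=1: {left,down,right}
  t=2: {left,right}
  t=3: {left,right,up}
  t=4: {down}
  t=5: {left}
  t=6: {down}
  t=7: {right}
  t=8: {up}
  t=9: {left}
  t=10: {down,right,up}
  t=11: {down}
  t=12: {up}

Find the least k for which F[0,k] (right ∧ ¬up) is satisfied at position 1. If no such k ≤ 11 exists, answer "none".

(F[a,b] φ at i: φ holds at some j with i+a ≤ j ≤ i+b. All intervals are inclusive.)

0

Scan j = 1,2,… for (right ∧ ¬up):
  j=1: holds
First hit at j=1, so smallest k = 1-1 = 0.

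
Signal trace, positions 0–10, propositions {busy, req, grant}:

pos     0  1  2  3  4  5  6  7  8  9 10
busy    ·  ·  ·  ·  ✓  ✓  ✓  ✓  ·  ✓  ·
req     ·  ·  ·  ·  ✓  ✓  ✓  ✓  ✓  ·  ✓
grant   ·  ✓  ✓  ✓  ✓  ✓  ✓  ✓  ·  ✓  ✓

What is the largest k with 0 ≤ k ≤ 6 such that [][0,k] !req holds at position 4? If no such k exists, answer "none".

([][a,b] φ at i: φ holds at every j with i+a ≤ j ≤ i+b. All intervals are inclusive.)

!req must hold from j=4 onward; find where it first fails.
  j=4: fails → no k works.

none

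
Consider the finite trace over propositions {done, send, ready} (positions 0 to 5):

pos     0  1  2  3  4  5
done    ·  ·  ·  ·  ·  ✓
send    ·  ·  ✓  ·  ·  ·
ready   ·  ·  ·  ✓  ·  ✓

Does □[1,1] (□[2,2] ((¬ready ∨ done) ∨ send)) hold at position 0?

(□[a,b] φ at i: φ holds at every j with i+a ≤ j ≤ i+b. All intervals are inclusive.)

Does not hold

Check □[2,2] ((¬ready ∨ done) ∨ send) at every j in [1,1]:
  j=1: fails at 3
Fails at j=1 → formula fails.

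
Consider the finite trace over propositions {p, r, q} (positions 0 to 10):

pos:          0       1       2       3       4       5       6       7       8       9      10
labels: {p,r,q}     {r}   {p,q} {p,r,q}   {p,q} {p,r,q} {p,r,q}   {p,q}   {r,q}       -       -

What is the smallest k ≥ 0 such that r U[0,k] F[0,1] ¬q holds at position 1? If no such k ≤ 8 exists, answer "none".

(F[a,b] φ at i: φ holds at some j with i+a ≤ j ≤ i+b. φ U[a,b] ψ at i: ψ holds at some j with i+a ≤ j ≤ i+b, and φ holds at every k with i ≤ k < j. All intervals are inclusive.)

Need earliest j ≥ 1 with F[0,1] ¬q, and r at every k in [1,j-1].
  j=1: rhs holds (empty prefix). k = 0.

0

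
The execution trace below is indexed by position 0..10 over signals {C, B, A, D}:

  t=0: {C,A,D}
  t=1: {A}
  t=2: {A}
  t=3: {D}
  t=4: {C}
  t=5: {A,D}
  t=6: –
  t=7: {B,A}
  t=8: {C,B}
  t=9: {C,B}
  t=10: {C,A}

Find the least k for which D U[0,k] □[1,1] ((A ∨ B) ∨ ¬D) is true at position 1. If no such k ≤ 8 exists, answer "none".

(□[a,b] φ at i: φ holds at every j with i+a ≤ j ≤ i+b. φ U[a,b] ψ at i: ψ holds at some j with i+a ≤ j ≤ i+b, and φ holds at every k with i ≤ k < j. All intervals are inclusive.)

0

Need earliest j ≥ 1 with □[1,1] ((A ∨ B) ∨ ¬D), and D at every k in [1,j-1].
  j=1: rhs holds (empty prefix). k = 0.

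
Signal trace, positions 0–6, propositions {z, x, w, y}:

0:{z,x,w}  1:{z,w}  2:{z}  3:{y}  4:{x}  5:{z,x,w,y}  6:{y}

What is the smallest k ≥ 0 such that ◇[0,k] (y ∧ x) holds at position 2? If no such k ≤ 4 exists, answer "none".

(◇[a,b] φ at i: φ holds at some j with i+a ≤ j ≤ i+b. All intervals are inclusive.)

Scan j = 2,3,… for (y ∧ x):
  j=2: fails
  j=3: fails
  j=4: fails
  j=5: holds
First hit at j=5, so smallest k = 5-2 = 3.

3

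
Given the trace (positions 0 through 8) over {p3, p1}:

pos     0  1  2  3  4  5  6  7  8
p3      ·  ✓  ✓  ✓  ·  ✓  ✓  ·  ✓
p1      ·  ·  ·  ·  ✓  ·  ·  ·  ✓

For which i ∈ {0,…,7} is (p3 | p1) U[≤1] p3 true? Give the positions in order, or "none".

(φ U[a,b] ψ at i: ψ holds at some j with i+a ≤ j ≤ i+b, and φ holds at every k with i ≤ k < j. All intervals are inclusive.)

Evaluate at each i in [0,7]:
  i=0: ✗ (lhs fails at k=0 before rhs at j=1)
  i=1: ✓ (rhs at j=1)
  i=2: ✓ (rhs at j=2)
  i=3: ✓ (rhs at j=3)
  i=4: ✓ (rhs at j=5; lhs holds on [4,4])
  i=5: ✓ (rhs at j=5)
  i=6: ✓ (rhs at j=6)
  i=7: ✗ (lhs fails at k=7 before rhs at j=8)

1, 2, 3, 4, 5, 6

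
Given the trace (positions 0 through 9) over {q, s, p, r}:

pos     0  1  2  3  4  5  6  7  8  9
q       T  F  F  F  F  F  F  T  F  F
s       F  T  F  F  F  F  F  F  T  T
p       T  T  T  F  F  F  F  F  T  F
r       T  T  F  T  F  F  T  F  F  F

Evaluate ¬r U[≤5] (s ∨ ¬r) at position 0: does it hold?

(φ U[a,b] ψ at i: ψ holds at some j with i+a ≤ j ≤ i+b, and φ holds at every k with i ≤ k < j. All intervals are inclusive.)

Need some j in [0,5] with (s ∨ ¬r), and ¬r at every k in [0,j-1].
  j=0: (s ∨ ¬r) false.
  j=1: (s ∨ ¬r) holds, but ¬r fails at k=0 → not this j.
  j=2: (s ∨ ¬r) holds, but ¬r fails at k=0 → not this j.
  j=3: (s ∨ ¬r) false.
  j=4: (s ∨ ¬r) holds, but ¬r fails at k=0 → not this j.
  j=5: (s ∨ ¬r) holds, but ¬r fails at k=0 → not this j.
No j in the window works → until fails.

False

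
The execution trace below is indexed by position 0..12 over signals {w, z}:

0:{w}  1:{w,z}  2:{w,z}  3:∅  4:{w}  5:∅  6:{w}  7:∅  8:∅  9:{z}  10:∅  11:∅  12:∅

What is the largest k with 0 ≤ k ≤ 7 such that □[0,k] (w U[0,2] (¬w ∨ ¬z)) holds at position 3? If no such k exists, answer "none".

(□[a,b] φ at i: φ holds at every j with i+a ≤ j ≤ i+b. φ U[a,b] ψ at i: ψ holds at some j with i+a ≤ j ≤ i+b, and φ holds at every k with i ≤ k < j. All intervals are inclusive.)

(w U[0,2] (¬w ∨ ¬z)) must hold from j=3 onward; find where it first fails.
  j=3: holds
  j=4: holds
  j=5: holds
  j=6: holds
  j=7: holds
  j=8: holds
  j=9: holds
  j=10: holds
Holds through j=10; largest k = 7.

7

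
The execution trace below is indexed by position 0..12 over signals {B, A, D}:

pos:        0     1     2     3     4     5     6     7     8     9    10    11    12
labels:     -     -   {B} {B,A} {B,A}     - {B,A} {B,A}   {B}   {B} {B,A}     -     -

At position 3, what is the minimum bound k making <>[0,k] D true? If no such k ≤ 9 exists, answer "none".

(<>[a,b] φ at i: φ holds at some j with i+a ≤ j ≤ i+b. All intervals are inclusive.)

none

Scan j = 3,4,… for D:
  j=3: fails
  j=4: fails
  j=5: fails
  j=6: fails
  j=7: fails
  j=8: fails
  j=9: fails
  j=10: fails
  j=11: fails
  j=12: fails
No j in [3,12] satisfies it → none.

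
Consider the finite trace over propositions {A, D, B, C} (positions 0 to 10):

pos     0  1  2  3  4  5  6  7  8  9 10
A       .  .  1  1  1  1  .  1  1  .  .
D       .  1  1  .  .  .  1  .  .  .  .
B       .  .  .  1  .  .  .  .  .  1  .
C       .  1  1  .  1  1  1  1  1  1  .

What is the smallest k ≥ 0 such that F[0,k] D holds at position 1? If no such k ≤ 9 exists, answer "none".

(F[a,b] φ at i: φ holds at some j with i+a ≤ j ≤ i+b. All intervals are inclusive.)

0

Scan j = 1,2,… for D:
  j=1: holds
First hit at j=1, so smallest k = 1-1 = 0.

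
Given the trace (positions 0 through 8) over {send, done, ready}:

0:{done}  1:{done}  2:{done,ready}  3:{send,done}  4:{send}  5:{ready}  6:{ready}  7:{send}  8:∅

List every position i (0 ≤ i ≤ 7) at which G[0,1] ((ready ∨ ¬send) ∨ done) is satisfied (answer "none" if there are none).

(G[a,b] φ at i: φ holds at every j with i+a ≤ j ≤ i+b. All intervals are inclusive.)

Evaluate at each i in [0,7]:
  i=0: ✓ (all of [0,1])
  i=1: ✓ (all of [1,2])
  i=2: ✓ (all of [2,3])
  i=3: ✗ (fails at j=4)
  i=4: ✗ (fails at j=4)
  i=5: ✓ (all of [5,6])
  i=6: ✗ (fails at j=7)
  i=7: ✗ (fails at j=7)

0, 1, 2, 5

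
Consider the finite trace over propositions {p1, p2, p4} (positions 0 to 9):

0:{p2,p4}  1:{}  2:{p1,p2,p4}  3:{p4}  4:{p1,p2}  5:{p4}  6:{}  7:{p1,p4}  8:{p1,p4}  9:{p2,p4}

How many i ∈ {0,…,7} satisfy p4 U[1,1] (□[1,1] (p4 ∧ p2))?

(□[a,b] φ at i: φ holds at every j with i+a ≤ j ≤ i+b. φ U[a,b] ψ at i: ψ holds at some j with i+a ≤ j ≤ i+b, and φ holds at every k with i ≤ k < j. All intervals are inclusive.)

2

Evaluate at each i in [0,7]:
  i=0: ✓ (rhs at j=1; lhs holds on [0,0])
  i=1: ✗ (no rhs in [2,2])
  i=2: ✗ (no rhs in [3,3])
  i=3: ✗ (no rhs in [4,4])
  i=4: ✗ (no rhs in [5,5])
  i=5: ✗ (no rhs in [6,6])
  i=6: ✗ (no rhs in [7,7])
  i=7: ✓ (rhs at j=8; lhs holds on [7,7])
Positions where it holds: {0, 7} → 2.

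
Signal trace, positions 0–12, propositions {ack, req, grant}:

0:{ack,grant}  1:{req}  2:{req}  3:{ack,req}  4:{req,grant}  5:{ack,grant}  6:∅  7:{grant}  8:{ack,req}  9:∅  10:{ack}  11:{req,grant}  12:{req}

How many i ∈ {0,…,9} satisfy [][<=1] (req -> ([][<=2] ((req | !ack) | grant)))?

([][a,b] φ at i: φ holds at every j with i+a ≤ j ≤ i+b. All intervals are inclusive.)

8

Evaluate at each i in [0,9]:
  i=0: ✓ (all of [0,1])
  i=1: ✓ (all of [1,2])
  i=2: ✓ (all of [2,3])
  i=3: ✓ (all of [3,4])
  i=4: ✓ (all of [4,5])
  i=5: ✓ (all of [5,6])
  i=6: ✓ (all of [6,7])
  i=7: ✗ (fails at j=8)
  i=8: ✗ (fails at j=8)
  i=9: ✓ (all of [9,10])
Positions where it holds: {0, 1, 2, 3, 4, 5, 6, 9} → 8.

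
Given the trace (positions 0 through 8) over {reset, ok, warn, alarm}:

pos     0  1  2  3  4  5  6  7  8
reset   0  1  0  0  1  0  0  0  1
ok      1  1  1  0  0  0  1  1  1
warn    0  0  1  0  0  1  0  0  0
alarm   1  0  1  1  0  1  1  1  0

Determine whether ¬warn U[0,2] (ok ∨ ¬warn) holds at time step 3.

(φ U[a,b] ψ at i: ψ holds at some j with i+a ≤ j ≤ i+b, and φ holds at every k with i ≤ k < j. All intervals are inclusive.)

Need some j in [3,5] with (ok ∨ ¬warn), and ¬warn at every k in [3,j-1].
  j=3: (ok ∨ ¬warn) holds; no prefix to check → satisfied.

Yes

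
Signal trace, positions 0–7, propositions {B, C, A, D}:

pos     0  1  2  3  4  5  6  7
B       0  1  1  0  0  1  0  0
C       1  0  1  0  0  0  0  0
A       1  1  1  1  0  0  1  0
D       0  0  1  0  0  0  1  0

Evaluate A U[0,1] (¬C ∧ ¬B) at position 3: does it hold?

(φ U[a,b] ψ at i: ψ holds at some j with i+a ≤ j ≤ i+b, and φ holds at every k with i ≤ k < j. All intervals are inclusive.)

Need some j in [3,4] with (¬C ∧ ¬B), and A at every k in [3,j-1].
  j=3: (¬C ∧ ¬B) holds; no prefix to check → satisfied.

Holds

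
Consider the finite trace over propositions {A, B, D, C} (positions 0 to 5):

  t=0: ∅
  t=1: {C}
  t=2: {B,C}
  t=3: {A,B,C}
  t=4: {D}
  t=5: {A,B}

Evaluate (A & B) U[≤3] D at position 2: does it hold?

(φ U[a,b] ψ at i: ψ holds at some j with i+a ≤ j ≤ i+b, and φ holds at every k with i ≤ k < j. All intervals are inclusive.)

No

Need some j in [2,5] with D, and (A & B) at every k in [2,j-1].
  j=2: D false.
  j=3: D false.
  j=4: D holds, but (A & B) fails at k=2 → not this j.
  j=5: D false.
No j in the window works → until fails.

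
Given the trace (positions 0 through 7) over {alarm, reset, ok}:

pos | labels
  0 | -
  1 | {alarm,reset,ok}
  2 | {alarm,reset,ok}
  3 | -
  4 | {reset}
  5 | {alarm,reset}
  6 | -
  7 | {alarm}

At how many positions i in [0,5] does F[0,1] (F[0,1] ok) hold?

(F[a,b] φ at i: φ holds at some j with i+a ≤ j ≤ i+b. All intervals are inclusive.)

3

Evaluate at each i in [0,5]:
  i=0: ✓ (witness j=0)
  i=1: ✓ (witness j=1)
  i=2: ✓ (witness j=2)
  i=3: ✗ (none in [3,4])
  i=4: ✗ (none in [4,5])
  i=5: ✗ (none in [5,6])
Positions where it holds: {0, 1, 2} → 3.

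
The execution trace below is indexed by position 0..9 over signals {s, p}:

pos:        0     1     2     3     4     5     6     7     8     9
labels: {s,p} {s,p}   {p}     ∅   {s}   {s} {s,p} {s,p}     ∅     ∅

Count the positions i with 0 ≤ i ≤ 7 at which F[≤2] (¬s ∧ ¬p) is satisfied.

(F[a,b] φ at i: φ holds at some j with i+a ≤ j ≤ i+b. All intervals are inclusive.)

5

Evaluate at each i in [0,7]:
  i=0: ✗ (none in [0,2])
  i=1: ✓ (witness j=3)
  i=2: ✓ (witness j=3)
  i=3: ✓ (witness j=3)
  i=4: ✗ (none in [4,6])
  i=5: ✗ (none in [5,7])
  i=6: ✓ (witness j=8)
  i=7: ✓ (witness j=8)
Positions where it holds: {1, 2, 3, 6, 7} → 5.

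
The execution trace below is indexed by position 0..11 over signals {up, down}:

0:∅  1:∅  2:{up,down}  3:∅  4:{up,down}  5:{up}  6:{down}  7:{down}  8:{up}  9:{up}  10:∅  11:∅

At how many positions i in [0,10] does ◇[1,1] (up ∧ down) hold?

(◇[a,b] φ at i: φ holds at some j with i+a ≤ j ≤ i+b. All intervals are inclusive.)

2

Evaluate at each i in [0,10]:
  i=0: ✗ (none in [1,1])
  i=1: ✓ (witness j=2)
  i=2: ✗ (none in [3,3])
  i=3: ✓ (witness j=4)
  i=4: ✗ (none in [5,5])
  i=5: ✗ (none in [6,6])
  i=6: ✗ (none in [7,7])
  i=7: ✗ (none in [8,8])
  i=8: ✗ (none in [9,9])
  i=9: ✗ (none in [10,10])
  i=10: ✗ (none in [11,11])
Positions where it holds: {1, 3} → 2.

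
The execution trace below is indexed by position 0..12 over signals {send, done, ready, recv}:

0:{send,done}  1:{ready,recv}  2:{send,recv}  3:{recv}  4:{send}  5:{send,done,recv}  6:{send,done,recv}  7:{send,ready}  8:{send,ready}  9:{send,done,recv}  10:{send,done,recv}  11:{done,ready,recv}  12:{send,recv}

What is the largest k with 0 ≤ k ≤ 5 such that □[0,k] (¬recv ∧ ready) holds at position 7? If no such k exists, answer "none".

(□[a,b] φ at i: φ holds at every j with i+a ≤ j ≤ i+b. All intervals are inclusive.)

(¬recv ∧ ready) must hold from j=7 onward; find where it first fails.
  j=7: holds
  j=8: holds
  j=9: fails
Holds on [7,8], so largest k = 1.

1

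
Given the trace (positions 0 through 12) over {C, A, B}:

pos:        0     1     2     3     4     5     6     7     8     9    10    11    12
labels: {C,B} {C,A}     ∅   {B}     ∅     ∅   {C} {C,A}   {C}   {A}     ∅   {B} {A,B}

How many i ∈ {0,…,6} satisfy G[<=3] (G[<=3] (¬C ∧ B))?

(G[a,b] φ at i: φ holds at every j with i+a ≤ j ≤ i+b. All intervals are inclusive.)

Evaluate at each i in [0,6]:
  i=0: ✗ (fails at j=0)
  i=1: ✗ (fails at j=1)
  i=2: ✗ (fails at j=2)
  i=3: ✗ (fails at j=3)
  i=4: ✗ (fails at j=4)
  i=5: ✗ (fails at j=5)
  i=6: ✗ (fails at j=6)
Positions where it holds: {} → 0.

0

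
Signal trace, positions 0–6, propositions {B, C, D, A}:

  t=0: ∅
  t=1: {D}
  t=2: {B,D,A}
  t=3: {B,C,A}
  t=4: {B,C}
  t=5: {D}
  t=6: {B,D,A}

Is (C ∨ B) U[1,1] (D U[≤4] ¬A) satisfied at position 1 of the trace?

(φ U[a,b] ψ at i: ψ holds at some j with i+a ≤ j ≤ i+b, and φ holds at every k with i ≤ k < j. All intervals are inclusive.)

No

Need some j in [2,2] with (D U[≤4] ¬A), and (C ∨ B) at every k in [1,j-1].
  j=2: (D U[≤4] ¬A) — fails.
No j in the window works → until fails.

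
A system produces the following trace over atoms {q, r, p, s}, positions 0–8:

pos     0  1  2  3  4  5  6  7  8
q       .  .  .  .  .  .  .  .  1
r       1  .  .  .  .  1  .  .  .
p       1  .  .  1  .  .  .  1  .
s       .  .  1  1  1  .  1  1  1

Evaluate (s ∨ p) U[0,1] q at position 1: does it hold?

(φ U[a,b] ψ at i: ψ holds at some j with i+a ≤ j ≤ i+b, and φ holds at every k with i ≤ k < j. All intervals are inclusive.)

Need some j in [1,2] with q, and (s ∨ p) at every k in [1,j-1].
  j=1: q false.
  j=2: q false.
No j in the window works → until fails.

No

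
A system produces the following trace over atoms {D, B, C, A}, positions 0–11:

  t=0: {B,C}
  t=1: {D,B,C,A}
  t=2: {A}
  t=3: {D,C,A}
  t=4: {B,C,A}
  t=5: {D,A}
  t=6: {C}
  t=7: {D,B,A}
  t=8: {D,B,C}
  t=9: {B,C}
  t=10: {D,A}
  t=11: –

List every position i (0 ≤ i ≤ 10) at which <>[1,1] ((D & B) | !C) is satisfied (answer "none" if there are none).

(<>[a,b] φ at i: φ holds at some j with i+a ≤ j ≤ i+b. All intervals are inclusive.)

0, 1, 4, 6, 7, 9, 10

Evaluate at each i in [0,10]:
  i=0: ✓ (witness j=1)
  i=1: ✓ (witness j=2)
  i=2: ✗ (none in [3,3])
  i=3: ✗ (none in [4,4])
  i=4: ✓ (witness j=5)
  i=5: ✗ (none in [6,6])
  i=6: ✓ (witness j=7)
  i=7: ✓ (witness j=8)
  i=8: ✗ (none in [9,9])
  i=9: ✓ (witness j=10)
  i=10: ✓ (witness j=11)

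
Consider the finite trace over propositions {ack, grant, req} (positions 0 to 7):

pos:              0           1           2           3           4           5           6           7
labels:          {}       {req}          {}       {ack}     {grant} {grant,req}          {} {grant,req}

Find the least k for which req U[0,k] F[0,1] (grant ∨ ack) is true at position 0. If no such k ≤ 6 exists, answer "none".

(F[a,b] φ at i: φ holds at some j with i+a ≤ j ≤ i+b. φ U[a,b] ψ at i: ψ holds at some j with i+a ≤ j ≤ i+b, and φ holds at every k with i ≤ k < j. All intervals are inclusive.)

none

Need earliest j ≥ 0 with F[0,1] (grant ∨ ack), and req at every k in [0,j-1].
  j=0: rhs fails.
  j=1: rhs fails.
  j=2: rhs holds but lhs fails at k=0.
  j=3: rhs holds but lhs fails at k=0.
  j=4: rhs holds but lhs fails at k=0.
  j=5: rhs holds but lhs fails at k=0.
  j=6: rhs holds but lhs fails at k=0.
No witness within the range → none.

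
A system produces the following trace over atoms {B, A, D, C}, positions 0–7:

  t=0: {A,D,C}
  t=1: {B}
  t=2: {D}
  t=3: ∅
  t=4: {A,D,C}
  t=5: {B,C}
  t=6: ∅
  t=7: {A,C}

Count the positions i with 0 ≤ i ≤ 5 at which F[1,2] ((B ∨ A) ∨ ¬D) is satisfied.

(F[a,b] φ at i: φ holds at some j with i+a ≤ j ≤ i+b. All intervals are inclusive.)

Evaluate at each i in [0,5]:
  i=0: ✓ (witness j=1)
  i=1: ✓ (witness j=3)
  i=2: ✓ (witness j=3)
  i=3: ✓ (witness j=4)
  i=4: ✓ (witness j=5)
  i=5: ✓ (witness j=6)
Positions where it holds: {0, 1, 2, 3, 4, 5} → 6.

6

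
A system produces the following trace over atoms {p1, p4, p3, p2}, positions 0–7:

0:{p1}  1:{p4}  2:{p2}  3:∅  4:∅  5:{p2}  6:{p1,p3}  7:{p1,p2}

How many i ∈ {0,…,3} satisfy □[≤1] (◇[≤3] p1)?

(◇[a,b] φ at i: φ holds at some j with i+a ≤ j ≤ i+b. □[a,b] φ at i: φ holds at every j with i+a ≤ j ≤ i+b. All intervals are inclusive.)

1

Evaluate at each i in [0,3]:
  i=0: ✗ (fails at j=1)
  i=1: ✗ (fails at j=1)
  i=2: ✗ (fails at j=2)
  i=3: ✓ (all of [3,4])
Positions where it holds: {3} → 1.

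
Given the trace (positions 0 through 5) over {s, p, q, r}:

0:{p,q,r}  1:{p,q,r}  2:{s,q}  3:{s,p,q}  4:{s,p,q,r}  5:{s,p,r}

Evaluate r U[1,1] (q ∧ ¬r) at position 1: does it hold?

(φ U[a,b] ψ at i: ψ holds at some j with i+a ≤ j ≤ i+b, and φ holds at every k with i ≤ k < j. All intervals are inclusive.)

Need some j in [2,2] with (q ∧ ¬r), and r at every k in [1,j-1].
  j=2: (q ∧ ¬r) holds; r holds at every k in [1,1] → satisfied.

True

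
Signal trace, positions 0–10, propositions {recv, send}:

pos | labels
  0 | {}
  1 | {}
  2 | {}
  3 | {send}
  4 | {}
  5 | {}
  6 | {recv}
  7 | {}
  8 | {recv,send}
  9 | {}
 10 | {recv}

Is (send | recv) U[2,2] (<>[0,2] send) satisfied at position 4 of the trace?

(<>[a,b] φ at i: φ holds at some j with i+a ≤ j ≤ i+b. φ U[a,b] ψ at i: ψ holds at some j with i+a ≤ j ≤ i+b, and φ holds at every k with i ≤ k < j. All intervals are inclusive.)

False

Need some j in [6,6] with <>[0,2] send, and (send | recv) at every k in [4,j-1].
  j=6: <>[0,2] send holds, but (send | recv) fails at k=4 → not this j.
No j in the window works → until fails.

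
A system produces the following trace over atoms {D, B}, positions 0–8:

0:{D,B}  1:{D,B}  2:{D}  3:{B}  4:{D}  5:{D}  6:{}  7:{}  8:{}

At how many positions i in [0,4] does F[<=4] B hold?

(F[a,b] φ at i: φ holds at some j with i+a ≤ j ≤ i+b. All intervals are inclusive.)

Evaluate at each i in [0,4]:
  i=0: ✓ (witness j=0)
  i=1: ✓ (witness j=1)
  i=2: ✓ (witness j=3)
  i=3: ✓ (witness j=3)
  i=4: ✗ (none in [4,8])
Positions where it holds: {0, 1, 2, 3} → 4.

4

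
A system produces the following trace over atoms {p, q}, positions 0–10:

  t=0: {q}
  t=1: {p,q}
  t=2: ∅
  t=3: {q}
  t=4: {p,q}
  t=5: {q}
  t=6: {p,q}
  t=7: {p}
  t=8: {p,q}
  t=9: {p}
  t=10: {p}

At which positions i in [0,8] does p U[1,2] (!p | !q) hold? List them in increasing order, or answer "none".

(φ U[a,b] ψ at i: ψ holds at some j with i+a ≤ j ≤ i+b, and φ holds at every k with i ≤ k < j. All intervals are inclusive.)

Evaluate at each i in [0,8]:
  i=0: ✗ (lhs fails at k=0 before rhs at j=2)
  i=1: ✓ (rhs at j=2; lhs holds on [1,1])
  i=2: ✗ (lhs fails at k=2 before rhs at j=3)
  i=3: ✗ (lhs fails at k=3 before rhs at j=5)
  i=4: ✓ (rhs at j=5; lhs holds on [4,4])
  i=5: ✗ (lhs fails at k=5 before rhs at j=7)
  i=6: ✓ (rhs at j=7; lhs holds on [6,6])
  i=7: ✓ (rhs at j=9; lhs holds on [7,8])
  i=8: ✓ (rhs at j=9; lhs holds on [8,8])

1, 4, 6, 7, 8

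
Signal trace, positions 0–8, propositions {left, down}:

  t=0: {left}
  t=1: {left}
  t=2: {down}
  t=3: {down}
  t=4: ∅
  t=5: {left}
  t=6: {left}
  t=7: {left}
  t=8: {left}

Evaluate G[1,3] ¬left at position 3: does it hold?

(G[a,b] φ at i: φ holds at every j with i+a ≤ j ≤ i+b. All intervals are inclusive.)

No

Check ¬left at every j in [4,6]:
  j=4: true
  j=5: false
  j=6: false
Fails at j=5 → formula fails.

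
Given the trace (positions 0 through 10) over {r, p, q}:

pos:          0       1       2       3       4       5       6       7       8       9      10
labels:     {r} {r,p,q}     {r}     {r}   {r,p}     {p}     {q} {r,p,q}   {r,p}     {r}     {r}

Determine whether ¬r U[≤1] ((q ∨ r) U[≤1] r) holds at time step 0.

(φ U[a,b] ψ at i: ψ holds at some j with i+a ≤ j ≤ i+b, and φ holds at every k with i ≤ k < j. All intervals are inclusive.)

Need some j in [0,1] with ((q ∨ r) U[≤1] r), and ¬r at every k in [0,j-1].
  j=0: ((q ∨ r) U[≤1] r) holds; no prefix to check → satisfied.

Holds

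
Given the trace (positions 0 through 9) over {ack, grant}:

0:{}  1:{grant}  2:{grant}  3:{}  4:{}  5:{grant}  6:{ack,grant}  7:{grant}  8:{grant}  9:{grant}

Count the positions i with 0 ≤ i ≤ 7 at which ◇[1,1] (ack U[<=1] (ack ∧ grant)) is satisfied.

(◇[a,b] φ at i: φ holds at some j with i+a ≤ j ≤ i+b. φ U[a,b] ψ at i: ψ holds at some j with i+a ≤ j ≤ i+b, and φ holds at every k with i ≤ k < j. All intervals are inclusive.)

1

Evaluate at each i in [0,7]:
  i=0: ✗ (none in [1,1])
  i=1: ✗ (none in [2,2])
  i=2: ✗ (none in [3,3])
  i=3: ✗ (none in [4,4])
  i=4: ✗ (none in [5,5])
  i=5: ✓ (witness j=6)
  i=6: ✗ (none in [7,7])
  i=7: ✗ (none in [8,8])
Positions where it holds: {5} → 1.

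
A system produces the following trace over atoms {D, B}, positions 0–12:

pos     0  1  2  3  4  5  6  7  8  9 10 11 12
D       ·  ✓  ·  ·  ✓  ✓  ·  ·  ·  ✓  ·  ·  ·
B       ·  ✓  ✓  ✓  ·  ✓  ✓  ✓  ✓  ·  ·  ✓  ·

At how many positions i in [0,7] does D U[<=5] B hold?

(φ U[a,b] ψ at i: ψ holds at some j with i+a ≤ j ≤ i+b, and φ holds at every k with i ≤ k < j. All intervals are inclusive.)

7

Evaluate at each i in [0,7]:
  i=0: ✗ (lhs fails at k=0 before rhs at j=1)
  i=1: ✓ (rhs at j=1)
  i=2: ✓ (rhs at j=2)
  i=3: ✓ (rhs at j=3)
  i=4: ✓ (rhs at j=5; lhs holds on [4,4])
  i=5: ✓ (rhs at j=5)
  i=6: ✓ (rhs at j=6)
  i=7: ✓ (rhs at j=7)
Positions where it holds: {1, 2, 3, 4, 5, 6, 7} → 7.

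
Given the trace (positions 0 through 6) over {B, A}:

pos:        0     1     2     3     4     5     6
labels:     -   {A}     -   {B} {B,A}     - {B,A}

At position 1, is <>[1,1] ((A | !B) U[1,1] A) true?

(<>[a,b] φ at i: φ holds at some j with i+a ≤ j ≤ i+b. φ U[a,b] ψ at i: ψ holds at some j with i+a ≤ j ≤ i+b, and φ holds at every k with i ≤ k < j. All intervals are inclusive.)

Does not hold

Check ((A | !B) U[1,1] A) at each j in [2,2]:
  j=2: fails
No position in the window satisfies it → formula fails.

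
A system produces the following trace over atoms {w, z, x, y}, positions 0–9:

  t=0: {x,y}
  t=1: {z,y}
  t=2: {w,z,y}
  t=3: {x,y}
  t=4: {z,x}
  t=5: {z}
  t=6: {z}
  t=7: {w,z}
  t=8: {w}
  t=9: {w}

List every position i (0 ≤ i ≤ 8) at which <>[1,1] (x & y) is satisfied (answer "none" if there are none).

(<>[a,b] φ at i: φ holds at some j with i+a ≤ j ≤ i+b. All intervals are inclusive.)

Evaluate at each i in [0,8]:
  i=0: ✗ (none in [1,1])
  i=1: ✗ (none in [2,2])
  i=2: ✓ (witness j=3)
  i=3: ✗ (none in [4,4])
  i=4: ✗ (none in [5,5])
  i=5: ✗ (none in [6,6])
  i=6: ✗ (none in [7,7])
  i=7: ✗ (none in [8,8])
  i=8: ✗ (none in [9,9])

2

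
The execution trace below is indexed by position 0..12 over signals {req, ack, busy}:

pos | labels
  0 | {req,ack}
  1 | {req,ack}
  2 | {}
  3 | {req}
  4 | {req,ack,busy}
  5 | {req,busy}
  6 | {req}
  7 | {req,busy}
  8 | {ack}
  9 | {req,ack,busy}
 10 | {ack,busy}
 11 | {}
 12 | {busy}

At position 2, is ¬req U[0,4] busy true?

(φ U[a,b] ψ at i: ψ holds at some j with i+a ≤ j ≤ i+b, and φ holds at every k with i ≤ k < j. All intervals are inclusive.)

Does not hold

Need some j in [2,6] with busy, and ¬req at every k in [2,j-1].
  j=2: busy false.
  j=3: busy false.
  j=4: busy holds, but ¬req fails at k=3 → not this j.
  j=5: busy holds, but ¬req fails at k=3 → not this j.
  j=6: busy false.
No j in the window works → until fails.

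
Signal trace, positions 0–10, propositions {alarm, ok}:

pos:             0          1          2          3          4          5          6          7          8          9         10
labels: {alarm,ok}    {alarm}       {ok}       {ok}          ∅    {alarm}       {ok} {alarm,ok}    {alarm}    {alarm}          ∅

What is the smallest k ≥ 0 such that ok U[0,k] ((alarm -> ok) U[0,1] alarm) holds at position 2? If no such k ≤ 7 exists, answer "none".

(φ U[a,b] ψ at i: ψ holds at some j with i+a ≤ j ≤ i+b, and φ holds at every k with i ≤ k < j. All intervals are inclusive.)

Need earliest j ≥ 2 with ((alarm -> ok) U[0,1] alarm), and ok at every k in [2,j-1].
  j=2: rhs fails.
  j=3: rhs fails.
  j=4: rhs holds; lhs holds on [2,3]. k = 2.

2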